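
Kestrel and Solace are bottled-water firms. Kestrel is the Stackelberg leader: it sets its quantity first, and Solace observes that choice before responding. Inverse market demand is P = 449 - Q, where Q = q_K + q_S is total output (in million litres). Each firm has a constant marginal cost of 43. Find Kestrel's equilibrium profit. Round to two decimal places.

20604.50

The follower Solace best-responds to any q_K: π_S = (449 - Q)q_S - 43q_S.
Setting the follower's marginal profit to zero, 406 - q_K - 2q_S = 0, i.e. q_S = (406 - q_K)/2.
Kestrel substitutes q_S(q_K) into its own profit: π_K = q_K(449 - q_K - (406 - q_K)/2) - 43q_K = (246 - (1/2)q_K)q_K - 43q_K.
The leader's first-order condition 203 - q_K = 0 yields q_K = 203.
Then q_S = (406 - 203)/2 = 203/2.
Price P = 449 - 609/2 = 289/2.
Kestrel's profit: (289/2 - 43)·203 = 20604.5000.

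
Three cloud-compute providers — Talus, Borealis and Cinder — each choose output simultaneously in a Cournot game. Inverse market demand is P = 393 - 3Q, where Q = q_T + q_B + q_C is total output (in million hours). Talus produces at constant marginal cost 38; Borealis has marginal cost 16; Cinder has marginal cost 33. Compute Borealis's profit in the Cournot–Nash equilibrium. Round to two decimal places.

Talus's profit: π_T = (393 - 3Q)q_T - (38q_T). Setting ∂π_T/∂q_T = 0: 355 - 6q_T - 3(q_B + q_C) = 0.
Borealis's profit: π_B = (393 - 3Q)q_B - (16q_B). Setting ∂π_B/∂q_B = 0: 377 - 6q_B - 3(q_T + q_C) = 0.
Cinder's first-order condition: 360 - 6q_C - 3(q_T + q_B) = 0.
Summing all 3 equations gives 1092 − 12Q = 0, hence Q = 91.
Back-substituting: q_T = (355 − 273)/3 = 82/3, q_B = (377 − 273)/3 = 104/3, q_C = (360 − 273)/3 = 29.
Price P = 393 - 3·91 = 120.
Borealis's profit: (120 - 16)·(104/3) = 3605.3333.

3605.33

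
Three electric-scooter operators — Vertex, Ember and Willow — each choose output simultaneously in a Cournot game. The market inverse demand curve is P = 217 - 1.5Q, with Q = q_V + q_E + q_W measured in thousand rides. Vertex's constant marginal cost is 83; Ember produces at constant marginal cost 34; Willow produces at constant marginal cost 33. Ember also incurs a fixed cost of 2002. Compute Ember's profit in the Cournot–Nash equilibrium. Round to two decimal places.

Vertex's profit: π_V = (217 - 1.5Q)q_V - (83q_V). Setting ∂π_V/∂q_V = 0: 134 - 3q_V - (3/2)(q_E + q_W) = 0.
Ember's profit: π_E = (217 - 1.5Q)q_E - (34q_E). Setting ∂π_E/∂q_E = 0: 183 - 3q_E - (3/2)(q_V + q_W) = 0.
Willow's profit: π_W = (217 - 1.5Q)q_W - (33q_W). Setting ∂π_W/∂q_W = 0: 184 - 3q_W - (3/2)(q_V + q_E) = 0.
Adding the 3 first-order conditions: 501 − 6Q = 0, so Q = 167/2.
Back-substituting: q_V = (134 − 501/4)/(3/2) = 35/6, q_E = (183 − 501/4)/(3/2) = 77/2, q_W = (184 − 501/4)/(3/2) = 235/6.
Price P = 217 - (3/2)·(167/2) = 367/4.
Ember's profit: (367/4 - 34)·(77/2) - 2002 = 1771/8.

221.38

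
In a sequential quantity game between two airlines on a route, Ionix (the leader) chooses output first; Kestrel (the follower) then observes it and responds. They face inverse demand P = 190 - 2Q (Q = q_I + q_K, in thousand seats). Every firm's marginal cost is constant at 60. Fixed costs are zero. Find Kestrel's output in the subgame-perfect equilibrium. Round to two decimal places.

16.25

The follower Kestrel best-responds to any q_I: π_K = (190 - 2Q)q_K - 60q_K.
∂π_K/∂q_K = 130 - 2q_I - 4q_K = 0 gives the reaction function q_K = (130 - 2q_I)/4.
The leader anticipates this reaction. Substituting into P = 190 - 2Q gives P = 125 - q_I, so π_I = (125 - q_I)q_I - 60q_I.
Maximising: ∂π_I/∂q_I = 65 - 2q_I = 0, giving q_I = 65/2.
Then q_K = (130 - 2·(65/2))/4 = 65/4.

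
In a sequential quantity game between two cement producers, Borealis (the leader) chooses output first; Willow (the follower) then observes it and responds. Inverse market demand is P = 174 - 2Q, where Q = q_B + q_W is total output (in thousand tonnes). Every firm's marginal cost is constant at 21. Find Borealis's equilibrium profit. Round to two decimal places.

1463.06

Solve by backward induction. Given q_B, the follower Willow maximises π_W = (174 - 2q_B - 2q_W)q_W - 21q_W.
Setting the follower's marginal profit to zero, 153 - 2q_B - 4q_W = 0, i.e. q_W = (153 - 2q_B)/4.
Borealis substitutes q_W(q_B) into its own profit: π_B = q_B(174 - 2q_B - (153 - 2q_B)/2) - 21q_B = (195/2 - q_B)q_B - 21q_B.
Leader FOC: 153/2 - 2q_B = 0, so q_B = 153/4.
Then q_W = (153 - 2·(153/4))/4 = 153/8.
Price P = 174 - 2·(459/8) = 237/4.
Borealis's profit: (237/4 - 21)·(153/4) = 1463.0625.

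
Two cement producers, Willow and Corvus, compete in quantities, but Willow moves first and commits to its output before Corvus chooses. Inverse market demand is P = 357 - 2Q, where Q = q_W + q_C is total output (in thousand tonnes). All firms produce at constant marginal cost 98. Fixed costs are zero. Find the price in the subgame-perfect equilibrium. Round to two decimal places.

162.75

Solve by backward induction. Given q_W, the follower Corvus maximises π_C = (357 - 2q_W - 2q_C)q_C - 98q_C.
∂π_C/∂q_C = 259 - 2q_W - 4q_C = 0 gives the reaction function q_C = (259 - 2q_W)/4.
The leader anticipates this reaction. Substituting into P = 357 - 2Q gives P = 455/2 - q_W, so π_W = (455/2 - q_W)q_W - 98q_W.
Leader FOC: 259/2 - 2q_W = 0, so q_W = 259/4.
Then q_C = (259 - 2·(259/4))/4 = 259/8.
Total output Q = 777/8, so price P = 357 - 2·(777/8) = 651/4.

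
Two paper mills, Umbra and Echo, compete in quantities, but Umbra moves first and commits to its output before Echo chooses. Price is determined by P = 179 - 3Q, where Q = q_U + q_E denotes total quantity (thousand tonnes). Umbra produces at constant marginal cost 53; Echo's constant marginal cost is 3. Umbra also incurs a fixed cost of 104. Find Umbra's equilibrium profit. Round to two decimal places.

The follower Echo best-responds to any q_U: π_E = (179 - 3Q)q_E - 3q_E.
∂π_E/∂q_E = 176 - 3q_U - 6q_E = 0 gives the reaction function q_E = (176 - 3q_U)/6.
Umbra substitutes q_E(q_U) into its own profit: π_U = q_U(179 - 3q_U - (176 - 3q_U)/2) - 53q_U = (91 - (3/2)q_U)q_U - 53q_U.
Leader FOC: 38 - 3q_U = 0, so q_U = 38/3.
Then q_E = (176 - 3·(38/3))/6 = 23.
Price P = 179 - 3·(107/3) = 72.
Umbra's profit: (72 - 53)·(38/3) - 104 = 410/3.

136.67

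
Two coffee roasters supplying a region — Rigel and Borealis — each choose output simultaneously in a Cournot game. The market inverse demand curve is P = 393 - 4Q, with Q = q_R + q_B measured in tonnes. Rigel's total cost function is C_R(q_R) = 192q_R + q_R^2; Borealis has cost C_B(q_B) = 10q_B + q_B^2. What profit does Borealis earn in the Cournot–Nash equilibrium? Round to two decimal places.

Rigel's profit: π_R = (393 - 4Q)q_R - (192q_R + q_R²). Setting ∂π_R/∂q_R = 0: 201 - 10q_R - 4(q_B) = 0.
Borealis's profit: π_B = (393 - 4Q)q_B - (10q_B + q_B²). Setting ∂π_B/∂q_B = 0: 383 - 10q_B - 4(q_R) = 0.
So q_R = (201 - 4q_B)/10 and q_B = (383 - 4q_R)/10.
Solving the pair: q_R = 239/42, q_B = 1513/42.
Price P = 393 - 4·(292/7) = 1583/7.
Borealis's profit: (1583/7)·(1513/42) - 10·(1513/42) - (1513/42)² = 6488.5743.

6488.57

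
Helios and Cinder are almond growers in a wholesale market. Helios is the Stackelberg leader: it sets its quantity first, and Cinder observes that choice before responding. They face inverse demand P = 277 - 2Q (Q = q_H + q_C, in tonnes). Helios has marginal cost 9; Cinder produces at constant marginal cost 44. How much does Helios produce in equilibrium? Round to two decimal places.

The follower Cinder best-responds to any q_H: π_C = (277 - 2Q)q_C - 44q_C.
Follower FOC: 233 - 2q_H - 4q_C = 0, so q_C(q_H) = (233 - 2q_H)/4.
The leader anticipates this reaction. Substituting into P = 277 - 2Q gives P = 321/2 - q_H, so π_H = (321/2 - q_H)q_H - 9q_H.
Leader FOC: 303/2 - 2q_H = 0, so q_H = 303/4.
Then q_C = (233 - 2·(303/4))/4 = 163/8.

75.75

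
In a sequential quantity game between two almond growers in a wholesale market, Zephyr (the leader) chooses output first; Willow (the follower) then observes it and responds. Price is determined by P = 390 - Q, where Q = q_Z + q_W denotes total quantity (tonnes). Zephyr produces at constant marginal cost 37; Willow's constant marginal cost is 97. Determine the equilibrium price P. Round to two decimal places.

140.25

The follower Willow best-responds to any q_Z: π_W = (390 - Q)q_W - 97q_W.
Setting the follower's marginal profit to zero, 293 - q_Z - 2q_W = 0, i.e. q_W = (293 - q_Z)/2.
The leader anticipates this reaction. Substituting into P = 390 - Q gives P = 487/2 - (1/2)q_Z, so π_Z = (487/2 - (1/2)q_Z)q_Z - 37q_Z.
Maximising: ∂π_Z/∂q_Z = 413/2 - q_Z = 0, giving q_Z = 413/2.
Then q_W = (293 - 413/2)/2 = 173/4.
Total output Q = 999/4, so price P = 390 - 999/4 = 561/4.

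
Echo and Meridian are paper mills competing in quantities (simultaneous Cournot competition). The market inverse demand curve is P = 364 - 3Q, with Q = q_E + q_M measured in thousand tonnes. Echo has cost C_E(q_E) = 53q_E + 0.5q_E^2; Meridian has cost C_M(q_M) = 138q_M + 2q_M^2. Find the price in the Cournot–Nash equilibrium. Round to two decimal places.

212.48

Echo's profit: π_E = (364 - 3Q)q_E - (53q_E + (1/2)q_E²). Setting ∂π_E/∂q_E = 0: 311 - 7q_E - 3(q_M) = 0.
Meridian's profit: π_M = (364 - 3Q)q_M - (138q_M + 2q_M²). Setting ∂π_M/∂q_M = 0: 226 - 10q_M - 3(q_E) = 0.
Rearranging gives the reaction functions q_E = (311 - 3q_M)/7 and q_M = (226 - 3q_E)/10.
Substituting one into the other gives q_E = 39.8689 and q_M = 649/61.
Total output Q = 50.5082, so price P = 364 - 3·50.5082 = 212.4754.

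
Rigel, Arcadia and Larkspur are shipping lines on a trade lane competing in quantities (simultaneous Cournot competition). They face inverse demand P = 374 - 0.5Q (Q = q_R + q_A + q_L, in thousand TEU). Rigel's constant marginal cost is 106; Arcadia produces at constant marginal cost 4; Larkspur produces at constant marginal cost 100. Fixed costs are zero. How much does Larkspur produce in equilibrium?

92

Rigel's profit: π_R = (374 - 0.5Q)q_R - (106q_R). Setting ∂π_R/∂q_R = 0: 268 - q_R - (1/2)(q_A + q_L) = 0.
Arcadia's first-order condition: 370 - q_A - (1/2)(q_R + q_L) = 0.
Larkspur's first-order condition: 274 - q_L - (1/2)(q_R + q_A) = 0.
Summing all 3 equations gives 912 − 2Q = 0, hence Q = 456.
Back-substituting: q_R = (268 − 228)/(1/2) = 80, q_A = (370 − 228)/(1/2) = 284, q_L = (274 − 228)/(1/2) = 92.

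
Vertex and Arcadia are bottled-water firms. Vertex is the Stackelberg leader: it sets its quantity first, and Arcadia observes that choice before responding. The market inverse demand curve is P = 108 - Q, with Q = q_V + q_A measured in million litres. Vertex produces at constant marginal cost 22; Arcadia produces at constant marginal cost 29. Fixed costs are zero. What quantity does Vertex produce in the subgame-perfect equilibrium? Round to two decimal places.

46.50

Solve by backward induction. Given q_V, the follower Arcadia maximises π_A = (108 - q_V - q_A)q_A - 29q_A.
∂π_A/∂q_A = 79 - q_V - 2q_A = 0 gives the reaction function q_A = (79 - q_V)/2.
The leader anticipates this reaction. Substituting into P = 108 - Q gives P = 137/2 - (1/2)q_V, so π_V = (137/2 - (1/2)q_V)q_V - 22q_V.
Leader FOC: 93/2 - q_V = 0, so q_V = 93/2.
Then q_A = (79 - 93/2)/2 = 65/4.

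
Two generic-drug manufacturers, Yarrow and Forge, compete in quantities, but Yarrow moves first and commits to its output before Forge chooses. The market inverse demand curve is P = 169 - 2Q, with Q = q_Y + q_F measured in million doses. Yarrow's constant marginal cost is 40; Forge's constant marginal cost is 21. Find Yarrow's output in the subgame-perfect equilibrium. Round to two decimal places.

The follower Forge best-responds to any q_Y: π_F = (169 - 2Q)q_F - 21q_F.
Follower FOC: 148 - 2q_Y - 4q_F = 0, so q_F(q_Y) = (148 - 2q_Y)/4.
Yarrow substitutes q_F(q_Y) into its own profit: π_Y = q_Y(169 - 2q_Y - (148 - 2q_Y)/2) - 40q_Y = (95 - q_Y)q_Y - 40q_Y.
Leader FOC: 55 - 2q_Y = 0, so q_Y = 55/2.
Then q_F = (148 - 2·(55/2))/4 = 93/4.

27.50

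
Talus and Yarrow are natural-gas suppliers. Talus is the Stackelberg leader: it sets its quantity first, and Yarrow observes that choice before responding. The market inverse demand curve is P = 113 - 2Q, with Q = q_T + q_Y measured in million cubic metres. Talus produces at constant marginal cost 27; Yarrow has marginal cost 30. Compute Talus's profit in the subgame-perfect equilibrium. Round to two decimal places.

495.06

Solve by backward induction. Given q_T, the follower Yarrow maximises π_Y = (113 - 2q_T - 2q_Y)q_Y - 30q_Y.
Setting the follower's marginal profit to zero, 83 - 2q_T - 4q_Y = 0, i.e. q_Y = (83 - 2q_T)/4.
Talus substitutes q_Y(q_T) into its own profit: π_T = q_T(113 - 2q_T - (83 - 2q_T)/2) - 27q_T = (143/2 - q_T)q_T - 27q_T.
Leader FOC: 89/2 - 2q_T = 0, so q_T = 89/4.
Then q_Y = (83 - 2·(89/4))/4 = 77/8.
Price P = 113 - 2·(255/8) = 197/4.
Talus's profit: (197/4 - 27)·(89/4) = 495.0625.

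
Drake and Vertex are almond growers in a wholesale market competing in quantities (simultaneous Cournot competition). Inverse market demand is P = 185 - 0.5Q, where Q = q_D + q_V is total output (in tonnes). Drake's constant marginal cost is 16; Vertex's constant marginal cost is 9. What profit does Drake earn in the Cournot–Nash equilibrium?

Drake's profit: π_D = (185 - 0.5Q)q_D - (16q_D). Setting ∂π_D/∂q_D = 0: 169 - q_D - (1/2)(q_V) = 0.
Vertex's first-order condition: 176 - q_V - (1/2)(q_D) = 0.
Rearranging gives the reaction functions q_D = (169 - (1/2)q_V) and q_V = (176 - (1/2)q_D).
Substituting one into the other gives q_D = 108 and q_V = 122.
Price P = 185 - (1/2)·230 = 70.
Drake's profit: (70 - 16)·108 = 5832.

5832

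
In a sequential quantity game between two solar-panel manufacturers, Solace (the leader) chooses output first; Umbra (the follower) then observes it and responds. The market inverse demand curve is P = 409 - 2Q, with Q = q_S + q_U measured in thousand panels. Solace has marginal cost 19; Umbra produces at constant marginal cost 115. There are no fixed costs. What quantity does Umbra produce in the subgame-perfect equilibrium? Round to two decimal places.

Solve by backward induction. Given q_S, the follower Umbra maximises π_U = (409 - 2q_S - 2q_U)q_U - 115q_U.
Setting the follower's marginal profit to zero, 294 - 2q_S - 4q_U = 0, i.e. q_U = (294 - 2q_S)/4.
Solace substitutes q_U(q_S) into its own profit: π_S = q_S(409 - 2q_S - (294 - 2q_S)/2) - 19q_S = (262 - q_S)q_S - 19q_S.
Leader FOC: 243 - 2q_S = 0, so q_S = 243/2.
Then q_U = (294 - 2·(243/2))/4 = 51/4.

12.75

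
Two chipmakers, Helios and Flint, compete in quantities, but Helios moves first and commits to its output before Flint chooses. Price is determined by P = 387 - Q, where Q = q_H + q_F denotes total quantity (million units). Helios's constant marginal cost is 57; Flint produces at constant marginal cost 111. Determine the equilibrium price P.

The follower Flint best-responds to any q_H: π_F = (387 - Q)q_F - 111q_F.
Follower FOC: 276 - q_H - 2q_F = 0, so q_F(q_H) = (276 - q_H)/2.
Helios substitutes q_F(q_H) into its own profit: π_H = q_H(387 - q_H - (276 - q_H)/2) - 57q_H = (249 - (1/2)q_H)q_H - 57q_H.
Maximising: ∂π_H/∂q_H = 192 - q_H = 0, giving q_H = 192.
Then q_F = (276 - 192)/2 = 42.
Total output Q = 234, so price P = 387 - 234 = 153.

153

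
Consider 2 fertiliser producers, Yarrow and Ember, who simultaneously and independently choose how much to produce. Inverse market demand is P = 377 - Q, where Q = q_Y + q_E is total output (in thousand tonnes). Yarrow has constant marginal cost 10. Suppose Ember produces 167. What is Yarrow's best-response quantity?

100

With the rival's output fixed at 167, Yarrow's profit is π_Y = (377 - 167 - q_Y)q_Y - (10q_Y) = (210 - q_Y)q_Y - (10q_Y).
∂π_Y/∂q_Y = 200 - 2q_Y = 0, so q_Y = 100.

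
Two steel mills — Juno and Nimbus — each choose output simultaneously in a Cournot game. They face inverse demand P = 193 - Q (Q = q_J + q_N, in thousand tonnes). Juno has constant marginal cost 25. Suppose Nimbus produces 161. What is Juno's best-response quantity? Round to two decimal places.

With the rival's output fixed at 161, Juno's profit is π_J = (193 - 161 - q_J)q_J - (25q_J) = (32 - q_J)q_J - (25q_J).
∂π_J/∂q_J = 7 - 2q_J = 0, so q_J = 7/2.

3.50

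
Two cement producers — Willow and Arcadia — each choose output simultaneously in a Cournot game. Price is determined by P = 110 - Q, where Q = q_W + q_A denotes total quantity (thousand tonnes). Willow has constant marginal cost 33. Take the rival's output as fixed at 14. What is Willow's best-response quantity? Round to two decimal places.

31.50

With the rival's output fixed at 14, Willow's profit is π_W = (110 - 14 - q_W)q_W - (33q_W) = (96 - q_W)q_W - (33q_W).
∂π_W/∂q_W = 63 - 2q_W = 0, so q_W = 63/2.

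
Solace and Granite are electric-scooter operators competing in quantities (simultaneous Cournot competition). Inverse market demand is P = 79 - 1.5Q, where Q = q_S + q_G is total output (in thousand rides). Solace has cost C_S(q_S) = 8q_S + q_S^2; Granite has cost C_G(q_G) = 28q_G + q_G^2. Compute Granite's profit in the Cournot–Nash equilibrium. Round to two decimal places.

106.52

Solace's profit: π_S = (79 - 1.5Q)q_S - (8q_S + q_S²). Setting ∂π_S/∂q_S = 0: 71 - 5q_S - (3/2)(q_G) = 0.
Granite's profit: π_G = (79 - 1.5Q)q_G - (28q_G + q_G²). Setting ∂π_G/∂q_G = 0: 51 - 5q_G - (3/2)(q_S) = 0.
So q_S = (71 - (3/2)q_G)/5 and q_G = (51 - (3/2)q_S)/5.
Substituting one into the other gives q_S = 1114/91 and q_G = 594/91.
Price P = 79 - (3/2)·(244/13) = 661/13.
Granite's profit: (661/13)·(594/91) - 28·(594/91) - (594/91)² = 106.5197.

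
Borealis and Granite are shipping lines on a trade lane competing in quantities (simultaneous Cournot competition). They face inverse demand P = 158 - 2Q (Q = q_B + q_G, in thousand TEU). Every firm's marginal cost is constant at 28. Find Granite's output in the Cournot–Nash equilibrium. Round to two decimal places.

A representative firm's profit is π_i = q_i(158 - 2Q) - 28q_i.
First-order condition (treating rivals' output as given): 130 - 4q_i - 2q_j = 0.
With identical firms every q_j equals q_i, so q_j = q_i and 130 = 6q_i, giving q_i = 65/3.

21.67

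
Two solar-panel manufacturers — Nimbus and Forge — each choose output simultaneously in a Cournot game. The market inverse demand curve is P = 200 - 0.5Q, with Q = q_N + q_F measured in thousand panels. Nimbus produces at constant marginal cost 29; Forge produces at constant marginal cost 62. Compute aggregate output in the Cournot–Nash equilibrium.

206

Nimbus's profit: π_N = (200 - 0.5Q)q_N - (29q_N). Setting ∂π_N/∂q_N = 0: 171 - q_N - (1/2)(q_F) = 0.
Forge's profit: π_F = (200 - 0.5Q)q_F - (62q_F). Setting ∂π_F/∂q_F = 0: 138 - q_F - (1/2)(q_N) = 0.
Rearranging gives the reaction functions q_N = (171 - (1/2)q_F) and q_F = (138 - (1/2)q_N).
Solving the pair: q_N = 136, q_F = 70.
Total output Q = 136 + 70 = 206.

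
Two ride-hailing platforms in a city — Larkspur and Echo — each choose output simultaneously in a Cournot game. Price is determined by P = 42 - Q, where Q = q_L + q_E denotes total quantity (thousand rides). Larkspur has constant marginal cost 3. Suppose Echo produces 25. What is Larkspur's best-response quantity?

7

With the rival's output fixed at 25, Larkspur's profit is π_L = (42 - 25 - q_L)q_L - (3q_L) = (17 - q_L)q_L - (3q_L).
∂π_L/∂q_L = 14 - 2q_L = 0, so q_L = 7.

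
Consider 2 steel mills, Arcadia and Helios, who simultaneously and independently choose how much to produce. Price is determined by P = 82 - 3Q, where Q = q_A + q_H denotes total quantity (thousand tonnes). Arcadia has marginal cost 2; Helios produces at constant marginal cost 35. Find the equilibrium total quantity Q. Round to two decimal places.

Arcadia's profit: π_A = (82 - 3Q)q_A - (2q_A). Setting ∂π_A/∂q_A = 0: 80 - 6q_A - 3(q_H) = 0.
Helios's first-order condition: 47 - 6q_H - 3(q_A) = 0.
Best responses: q_A = (80 - 3q_H)/6, q_H = (47 - 3q_A)/6.
Substituting one into the other gives q_A = 113/9 and q_H = 14/9.
Total output Q = 113/9 + 14/9 = 127/9.

14.11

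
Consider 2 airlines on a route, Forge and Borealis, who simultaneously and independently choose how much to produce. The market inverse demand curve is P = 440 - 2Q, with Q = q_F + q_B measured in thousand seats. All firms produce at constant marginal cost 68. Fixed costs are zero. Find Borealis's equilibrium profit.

7688

Each firm earns π_i = (440 - 2Q)q_i - 68q_i.
Setting ∂π_i/∂q_i = 0 with rivals' quantities fixed: 372 - 4q_i - 2q_j = 0.
By symmetry each firm produces the same amount; substituting q_j = q_i yields q_i = 372/6 = 62.
Price P = 440 - 2·124 = 192.
Borealis's profit: (192 - 68)·62 = 7688.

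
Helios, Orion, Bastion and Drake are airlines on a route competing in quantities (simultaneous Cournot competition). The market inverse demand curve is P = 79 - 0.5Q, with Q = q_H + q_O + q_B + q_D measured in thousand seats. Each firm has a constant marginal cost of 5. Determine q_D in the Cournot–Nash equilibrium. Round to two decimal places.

A representative firm's profit is π_i = q_i(79 - 0.5Q) - 5q_i.
Setting ∂π_i/∂q_i = 0 with rivals' quantities fixed: 74 - q_i - (1/2)·Σ_{j≠i} q_j = 0.
With identical firms every q_j equals q_i, so Σ_{j≠i} q_j = 3q_i and 74 = (5/2)q_i, giving q_i = 148/5.

29.60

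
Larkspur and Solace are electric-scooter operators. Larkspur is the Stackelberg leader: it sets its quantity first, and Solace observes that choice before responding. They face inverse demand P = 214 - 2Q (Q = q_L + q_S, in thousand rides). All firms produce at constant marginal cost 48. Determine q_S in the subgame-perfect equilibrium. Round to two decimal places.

20.75

Solve by backward induction. Given q_L, the follower Solace maximises π_S = (214 - 2q_L - 2q_S)q_S - 48q_S.
Follower FOC: 166 - 2q_L - 4q_S = 0, so q_S(q_L) = (166 - 2q_L)/4.
Larkspur substitutes q_S(q_L) into its own profit: π_L = q_L(214 - 2q_L - (166 - 2q_L)/2) - 48q_L = (131 - q_L)q_L - 48q_L.
Maximising: ∂π_L/∂q_L = 83 - 2q_L = 0, giving q_L = 83/2.
Then q_S = (166 - 2·(83/2))/4 = 83/4.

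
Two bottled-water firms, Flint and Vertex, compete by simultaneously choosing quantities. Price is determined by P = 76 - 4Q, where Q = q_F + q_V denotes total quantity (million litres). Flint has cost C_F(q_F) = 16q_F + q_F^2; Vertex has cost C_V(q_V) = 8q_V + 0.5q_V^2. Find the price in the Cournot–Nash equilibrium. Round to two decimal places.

37.73

Flint's profit: π_F = (76 - 4Q)q_F - (16q_F + q_F²). Setting ∂π_F/∂q_F = 0: 60 - 10q_F - 4(q_V) = 0.
Vertex's profit: π_V = (76 - 4Q)q_V - (8q_V + (1/2)q_V²). Setting ∂π_V/∂q_V = 0: 68 - 9q_V - 4(q_F) = 0.
Best responses: q_F = (60 - 4q_V)/10, q_V = (68 - 4q_F)/9.
Substituting one into the other gives q_F = 134/37 and q_V = 220/37.
Total output Q = 354/37, so price P = 76 - 4·(354/37) = 1396/37.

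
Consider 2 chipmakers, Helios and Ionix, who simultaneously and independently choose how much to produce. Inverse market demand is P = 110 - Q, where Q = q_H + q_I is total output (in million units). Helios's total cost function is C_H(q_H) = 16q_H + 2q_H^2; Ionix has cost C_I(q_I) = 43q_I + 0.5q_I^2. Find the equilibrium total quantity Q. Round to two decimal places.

Helios's profit: π_H = (110 - Q)q_H - (16q_H + 2q_H²). Setting ∂π_H/∂q_H = 0: 94 - 6q_H - (q_I) = 0.
Ionix's profit: π_I = (110 - Q)q_I - (43q_I + (1/2)q_I²). Setting ∂π_I/∂q_I = 0: 67 - 3q_I - (q_H) = 0.
Rearranging gives the reaction functions q_H = (94 - q_I)/6 and q_I = (67 - q_H)/3.
Solving the pair: q_H = 215/17, q_I = 308/17.
Total output Q = 215/17 + 308/17 = 523/17.

30.76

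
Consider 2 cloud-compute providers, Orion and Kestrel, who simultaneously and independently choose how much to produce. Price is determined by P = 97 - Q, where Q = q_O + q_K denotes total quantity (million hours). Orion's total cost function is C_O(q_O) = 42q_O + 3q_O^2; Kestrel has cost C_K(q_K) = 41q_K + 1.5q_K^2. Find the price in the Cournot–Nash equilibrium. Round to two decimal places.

Orion's profit: π_O = (97 - Q)q_O - (42q_O + 3q_O²). Setting ∂π_O/∂q_O = 0: 55 - 8q_O - (q_K) = 0.
Kestrel's profit: π_K = (97 - Q)q_K - (41q_K + (3/2)q_K²). Setting ∂π_K/∂q_K = 0: 56 - 5q_K - (q_O) = 0.
Best responses: q_O = (55 - q_K)/8, q_K = (56 - q_O)/5.
Solving the pair: q_O = 73/13, q_K = 131/13.
Total output Q = 204/13, so price P = 97 - 204/13 = 1057/13.

81.31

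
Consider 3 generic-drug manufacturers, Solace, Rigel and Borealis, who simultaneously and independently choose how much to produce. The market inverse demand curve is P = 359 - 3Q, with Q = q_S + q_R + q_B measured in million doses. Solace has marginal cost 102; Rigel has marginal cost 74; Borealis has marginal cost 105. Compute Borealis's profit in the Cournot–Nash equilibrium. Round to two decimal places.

1008.33

Solace's profit: π_S = (359 - 3Q)q_S - (102q_S). Setting ∂π_S/∂q_S = 0: 257 - 6q_S - 3(q_R + q_B) = 0.
Rigel's profit: π_R = (359 - 3Q)q_R - (74q_R). Setting ∂π_R/∂q_R = 0: 285 - 6q_R - 3(q_S + q_B) = 0.
Borealis's first-order condition: 254 - 6q_B - 3(q_S + q_R) = 0.
Adding the 3 first-order conditions: 796 − 12Q = 0, so Q = 199/3.
Back-substituting: q_S = (257 − 199)/3 = 58/3, q_R = (285 − 199)/3 = 86/3, q_B = (254 − 199)/3 = 55/3.
Price P = 359 - 3·(199/3) = 160.
Borealis's profit: (160 - 105)·(55/3) = 1008.3333.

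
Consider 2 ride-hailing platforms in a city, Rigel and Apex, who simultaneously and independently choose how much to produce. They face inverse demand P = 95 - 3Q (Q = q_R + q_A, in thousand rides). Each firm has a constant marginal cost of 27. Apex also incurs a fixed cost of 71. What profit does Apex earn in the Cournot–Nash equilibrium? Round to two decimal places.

100.26

A representative firm's profit is π_i = q_i(95 - 3Q) - 27q_i.
Setting ∂π_i/∂q_i = 0 with rivals' quantities fixed: 68 - 6q_i - 3q_j = 0.
With identical firms every q_j equals q_i, so q_j = q_i and 68 = 9q_i, giving q_i = 68/9.
Price P = 95 - 3·(136/9) = 149/3.
Apex's profit: (149/3 - 27)·(68/9) - 71 = 100.2593.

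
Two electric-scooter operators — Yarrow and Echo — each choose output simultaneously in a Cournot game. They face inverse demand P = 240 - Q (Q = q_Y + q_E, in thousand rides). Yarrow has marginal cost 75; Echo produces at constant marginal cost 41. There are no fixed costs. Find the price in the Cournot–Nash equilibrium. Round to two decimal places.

118.67

Yarrow's profit: π_Y = (240 - Q)q_Y - (75q_Y). Setting ∂π_Y/∂q_Y = 0: 165 - 2q_Y - (q_E) = 0.
Echo's profit: π_E = (240 - Q)q_E - (41q_E). Setting ∂π_E/∂q_E = 0: 199 - 2q_E - (q_Y) = 0.
Best responses: q_Y = (165 - q_E)/2, q_E = (199 - q_Y)/2.
Solving the pair: q_Y = 131/3, q_E = 233/3.
Total output Q = 364/3, so price P = 240 - 364/3 = 356/3.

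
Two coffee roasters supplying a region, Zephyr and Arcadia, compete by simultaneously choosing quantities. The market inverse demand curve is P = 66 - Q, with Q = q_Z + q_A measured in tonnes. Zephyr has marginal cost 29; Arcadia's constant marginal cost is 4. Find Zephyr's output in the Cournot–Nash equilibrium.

4

Zephyr's profit: π_Z = (66 - Q)q_Z - (29q_Z). Setting ∂π_Z/∂q_Z = 0: 37 - 2q_Z - (q_A) = 0.
Arcadia's profit: π_A = (66 - Q)q_A - (4q_A). Setting ∂π_A/∂q_A = 0: 62 - 2q_A - (q_Z) = 0.
Best responses: q_Z = (37 - q_A)/2, q_A = (62 - q_Z)/2.
Solving the pair: q_Z = 4, q_A = 29.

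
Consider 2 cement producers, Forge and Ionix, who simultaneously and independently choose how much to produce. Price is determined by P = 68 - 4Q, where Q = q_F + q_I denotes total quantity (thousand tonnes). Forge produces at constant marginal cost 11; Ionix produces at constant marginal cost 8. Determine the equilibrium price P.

29

Forge's profit: π_F = (68 - 4Q)q_F - (11q_F). Setting ∂π_F/∂q_F = 0: 57 - 8q_F - 4(q_I) = 0.
Ionix's first-order condition: 60 - 8q_I - 4(q_F) = 0.
Best responses: q_F = (57 - 4q_I)/8, q_I = (60 - 4q_F)/8.
Solving the pair: q_F = 9/2, q_I = 21/4.
Total output Q = 39/4, so price P = 68 - 4·(39/4) = 29.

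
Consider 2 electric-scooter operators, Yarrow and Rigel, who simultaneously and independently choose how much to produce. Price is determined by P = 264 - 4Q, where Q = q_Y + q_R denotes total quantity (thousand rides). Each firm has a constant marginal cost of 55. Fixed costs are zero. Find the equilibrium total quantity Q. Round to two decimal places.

34.83

Each firm earns π_i = (264 - 4Q)q_i - 55q_i.
First-order condition (treating rivals' output as given): 209 - 8q_i - 4q_j = 0.
By symmetry each firm produces the same amount; substituting q_j = q_i yields q_i = 209/12.
Total output Q = 209/12 + 209/12 = 209/6.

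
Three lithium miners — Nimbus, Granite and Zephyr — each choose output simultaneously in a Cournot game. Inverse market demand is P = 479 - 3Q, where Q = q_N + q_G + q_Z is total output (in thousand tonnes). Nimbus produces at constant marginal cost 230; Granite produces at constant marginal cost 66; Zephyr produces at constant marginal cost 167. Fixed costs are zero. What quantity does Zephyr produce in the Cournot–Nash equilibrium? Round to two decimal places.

Nimbus's profit: π_N = (479 - 3Q)q_N - (230q_N). Setting ∂π_N/∂q_N = 0: 249 - 6q_N - 3(q_G + q_Z) = 0.
Granite's first-order condition: 413 - 6q_G - 3(q_N + q_Z) = 0.
Zephyr's profit: π_Z = (479 - 3Q)q_Z - (167q_Z). Setting ∂π_Z/∂q_Z = 0: 312 - 6q_Z - 3(q_N + q_G) = 0.
Summing all 3 equations gives 974 − 12Q = 0, hence Q = 487/6.
Back-substituting: q_N = (249 − 487/2)/3 = 11/6, q_G = (413 − 487/2)/3 = 113/2, q_Z = (312 − 487/2)/3 = 137/6.

22.83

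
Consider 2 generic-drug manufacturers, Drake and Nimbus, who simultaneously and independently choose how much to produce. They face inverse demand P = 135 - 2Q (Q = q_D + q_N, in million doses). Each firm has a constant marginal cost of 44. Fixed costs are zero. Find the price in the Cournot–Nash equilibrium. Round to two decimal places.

74.33

A representative firm's profit is π_i = q_i(135 - 2Q) - 44q_i.
Setting ∂π_i/∂q_i = 0 with rivals' quantities fixed: 91 - 4q_i - 2q_j = 0.
With identical firms every q_j equals q_i, so q_j = q_i and 91 = 6q_i, giving q_i = 91/6.
Total output Q = 91/3, so price P = 135 - 2·(91/3) = 223/3.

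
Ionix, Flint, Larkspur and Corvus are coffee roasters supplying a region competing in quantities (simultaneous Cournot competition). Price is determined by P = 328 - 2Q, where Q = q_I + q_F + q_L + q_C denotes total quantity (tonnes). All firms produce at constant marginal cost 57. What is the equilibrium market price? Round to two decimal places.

A representative firm's profit is π_i = q_i(328 - 2Q) - 57q_i.
First-order condition (treating rivals' output as given): 271 - 4q_i - 2·Σ_{j≠i} q_j = 0.
By symmetry each firm produces the same amount; substituting Σ_{j≠i} q_j = 3q_i yields q_i = 271/10.
Total output Q = 542/5, so price P = 328 - 2·(542/5) = 556/5.

111.20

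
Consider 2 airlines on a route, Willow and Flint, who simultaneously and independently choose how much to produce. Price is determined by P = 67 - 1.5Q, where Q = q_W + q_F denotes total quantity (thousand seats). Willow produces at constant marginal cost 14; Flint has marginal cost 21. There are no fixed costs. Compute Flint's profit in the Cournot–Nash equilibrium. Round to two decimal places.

Willow's profit: π_W = (67 - 1.5Q)q_W - (14q_W). Setting ∂π_W/∂q_W = 0: 53 - 3q_W - (3/2)(q_F) = 0.
Flint's profit: π_F = (67 - 1.5Q)q_F - (21q_F). Setting ∂π_F/∂q_F = 0: 46 - 3q_F - (3/2)(q_W) = 0.
Best responses: q_W = (53 - (3/2)q_F)/3, q_F = (46 - (3/2)q_W)/3.
Solving the pair: q_W = 40/3, q_F = 26/3.
Price P = 67 - (3/2)·22 = 34.
Flint's profit: (34 - 21)·(26/3) = 338/3.

112.67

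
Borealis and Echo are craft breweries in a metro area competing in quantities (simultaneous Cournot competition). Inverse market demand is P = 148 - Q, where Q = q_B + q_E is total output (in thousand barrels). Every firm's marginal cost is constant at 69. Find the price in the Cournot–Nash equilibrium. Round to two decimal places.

Each firm earns π_i = (148 - Q)q_i - 69q_i.
Setting ∂π_i/∂q_i = 0 with rivals' quantities fixed: 79 - 2q_i - q_j = 0.
By symmetry each firm produces the same amount; substituting q_j = q_i yields q_i = 79/3.
Total output Q = 158/3, so price P = 148 - 158/3 = 286/3.

95.33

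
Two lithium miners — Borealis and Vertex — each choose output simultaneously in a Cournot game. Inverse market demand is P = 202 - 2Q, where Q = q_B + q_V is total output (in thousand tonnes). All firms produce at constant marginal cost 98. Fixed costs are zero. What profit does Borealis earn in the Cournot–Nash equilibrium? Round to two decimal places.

600.89

Each firm earns π_i = (202 - 2Q)q_i - 98q_i.
First-order condition (treating rivals' output as given): 104 - 4q_i - 2q_j = 0.
With identical firms every q_j equals q_i, so q_j = q_i and 104 = 6q_i, giving q_i = 52/3.
Price P = 202 - 2·(104/3) = 398/3.
Borealis's profit: (398/3 - 98)·(52/3) = 600.8889.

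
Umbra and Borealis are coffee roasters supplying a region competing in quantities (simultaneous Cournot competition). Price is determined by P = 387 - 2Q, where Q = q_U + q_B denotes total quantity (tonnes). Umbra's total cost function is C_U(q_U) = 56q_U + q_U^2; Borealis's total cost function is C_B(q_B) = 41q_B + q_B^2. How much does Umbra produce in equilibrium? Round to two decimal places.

Umbra's profit: π_U = (387 - 2Q)q_U - (56q_U + q_U²). Setting ∂π_U/∂q_U = 0: 331 - 6q_U - 2(q_B) = 0.
Borealis's first-order condition: 346 - 6q_B - 2(q_U) = 0.
So q_U = (331 - 2q_B)/6 and q_B = (346 - 2q_U)/6.
Substituting one into the other gives q_U = 647/16 and q_B = 707/16.

40.44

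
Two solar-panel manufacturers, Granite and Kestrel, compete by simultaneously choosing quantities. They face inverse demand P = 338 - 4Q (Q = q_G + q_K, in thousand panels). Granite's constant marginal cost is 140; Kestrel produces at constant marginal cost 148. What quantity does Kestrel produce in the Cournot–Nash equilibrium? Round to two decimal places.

Granite's profit: π_G = (338 - 4Q)q_G - (140q_G). Setting ∂π_G/∂q_G = 0: 198 - 8q_G - 4(q_K) = 0.
Kestrel's profit: π_K = (338 - 4Q)q_K - (148q_K). Setting ∂π_K/∂q_K = 0: 190 - 8q_K - 4(q_G) = 0.
So q_G = (198 - 4q_K)/8 and q_K = (190 - 4q_G)/8.
Substituting one into the other gives q_G = 103/6 and q_K = 91/6.

15.17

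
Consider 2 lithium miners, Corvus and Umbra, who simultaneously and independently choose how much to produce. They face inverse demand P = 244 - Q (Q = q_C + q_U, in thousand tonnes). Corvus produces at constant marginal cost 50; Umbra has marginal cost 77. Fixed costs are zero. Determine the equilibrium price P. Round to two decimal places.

123.67

Corvus's profit: π_C = (244 - Q)q_C - (50q_C). Setting ∂π_C/∂q_C = 0: 194 - 2q_C - (q_U) = 0.
Umbra's first-order condition: 167 - 2q_U - (q_C) = 0.
So q_C = (194 - q_U)/2 and q_U = (167 - q_C)/2.
Solving the pair: q_C = 221/3, q_U = 140/3.
Total output Q = 361/3, so price P = 244 - 361/3 = 371/3.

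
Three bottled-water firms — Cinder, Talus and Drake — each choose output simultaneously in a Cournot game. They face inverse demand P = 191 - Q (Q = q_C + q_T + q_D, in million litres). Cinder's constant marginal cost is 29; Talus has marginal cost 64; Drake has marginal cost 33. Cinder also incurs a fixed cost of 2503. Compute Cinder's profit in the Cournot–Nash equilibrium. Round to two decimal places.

22.06

Cinder's profit: π_C = (191 - Q)q_C - (29q_C). Setting ∂π_C/∂q_C = 0: 162 - 2q_C - (q_T + q_D) = 0.
Talus's profit: π_T = (191 - Q)q_T - (64q_T). Setting ∂π_T/∂q_T = 0: 127 - 2q_T - (q_C + q_D) = 0.
Drake's first-order condition: 158 - 2q_D - (q_C + q_T) = 0.
Adding the 3 conditions: 447 − 2Q − 2Q = 0, i.e. Q = 447/4.
Back-substituting: q_C = (162 − 447/4) = 201/4, q_T = (127 − 447/4) = 61/4, q_D = (158 − 447/4) = 185/4.
Price P = 191 - 447/4 = 317/4.
Cinder's profit: (317/4 - 29)·(201/4) - 2503 = 353/16.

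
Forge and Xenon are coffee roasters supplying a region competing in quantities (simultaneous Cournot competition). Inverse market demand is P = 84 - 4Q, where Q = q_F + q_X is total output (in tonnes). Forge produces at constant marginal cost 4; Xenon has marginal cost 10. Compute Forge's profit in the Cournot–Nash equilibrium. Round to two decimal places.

Forge's profit: π_F = (84 - 4Q)q_F - (4q_F). Setting ∂π_F/∂q_F = 0: 80 - 8q_F - 4(q_X) = 0.
Xenon's first-order condition: 74 - 8q_X - 4(q_F) = 0.
So q_F = (80 - 4q_X)/8 and q_X = (74 - 4q_F)/8.
Substituting one into the other gives q_F = 43/6 and q_X = 17/3.
Price P = 84 - 4·(77/6) = 98/3.
Forge's profit: (98/3 - 4)·(43/6) = 1849/9.

205.44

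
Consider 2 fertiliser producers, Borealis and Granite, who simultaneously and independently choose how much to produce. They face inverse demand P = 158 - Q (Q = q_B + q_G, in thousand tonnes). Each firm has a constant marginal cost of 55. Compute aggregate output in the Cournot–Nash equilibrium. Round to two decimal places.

Each firm earns π_i = (158 - Q)q_i - 55q_i.
Setting ∂π_i/∂q_i = 0 with rivals' quantities fixed: 103 - 2q_i - q_j = 0.
By symmetry each firm produces the same amount; substituting q_j = q_i yields q_i = 103/3.
Total output Q = 103/3 + 103/3 = 206/3.

68.67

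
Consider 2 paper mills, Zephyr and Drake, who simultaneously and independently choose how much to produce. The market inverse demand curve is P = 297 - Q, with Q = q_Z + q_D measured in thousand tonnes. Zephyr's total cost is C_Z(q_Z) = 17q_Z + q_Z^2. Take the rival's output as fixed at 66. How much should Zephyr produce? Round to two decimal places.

With the rival's output fixed at 66, Zephyr's profit is π_Z = (297 - 66 - q_Z)q_Z - (17q_Z + q_Z²) = (231 - q_Z)q_Z - (17q_Z + q_Z²).
∂π_Z/∂q_Z = 214 - 4q_Z = 0, so q_Z = 107/2.

53.50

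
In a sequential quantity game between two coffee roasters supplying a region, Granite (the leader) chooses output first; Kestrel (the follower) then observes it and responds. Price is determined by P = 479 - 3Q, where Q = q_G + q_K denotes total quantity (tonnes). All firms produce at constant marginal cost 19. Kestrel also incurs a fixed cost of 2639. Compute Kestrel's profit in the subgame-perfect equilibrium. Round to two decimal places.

Solve by backward induction. Given q_G, the follower Kestrel maximises π_K = (479 - 3q_G - 3q_K)q_K - 19q_K.
Follower FOC: 460 - 3q_G - 6q_K = 0, so q_K(q_G) = (460 - 3q_G)/6.
Granite substitutes q_K(q_G) into its own profit: π_G = q_G(479 - 3q_G - (460 - 3q_G)/2) - 19q_G = (249 - (3/2)q_G)q_G - 19q_G.
Maximising: ∂π_G/∂q_G = 230 - 3q_G = 0, giving q_G = 230/3.
Then q_K = (460 - 3·(230/3))/6 = 115/3.
Price P = 479 - 3·115 = 134.
Kestrel's profit: (134 - 19)·(115/3) - 2639 = 1769.3333.

1769.33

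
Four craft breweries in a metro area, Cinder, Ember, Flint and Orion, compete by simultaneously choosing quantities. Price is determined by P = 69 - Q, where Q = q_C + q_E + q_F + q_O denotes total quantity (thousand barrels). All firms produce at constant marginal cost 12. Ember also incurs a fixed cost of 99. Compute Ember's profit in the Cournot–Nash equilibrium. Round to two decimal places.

A representative firm's profit is π_i = q_i(69 - Q) - 12q_i.
First-order condition (treating rivals' output as given): 57 - 2q_i - Σ_{j≠i} q_j = 0.
With identical firms every q_j equals q_i, so Σ_{j≠i} q_j = 3q_i and 57 = 5q_i, giving q_i = 57/5.
Price P = 69 - 228/5 = 117/5.
Ember's profit: (117/5 - 12)·(57/5) - 99 = 774/25.

30.96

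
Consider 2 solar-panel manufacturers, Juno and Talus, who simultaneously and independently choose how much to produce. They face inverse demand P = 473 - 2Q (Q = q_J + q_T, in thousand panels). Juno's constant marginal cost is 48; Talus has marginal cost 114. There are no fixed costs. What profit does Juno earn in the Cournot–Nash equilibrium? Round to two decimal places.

Juno's profit: π_J = (473 - 2Q)q_J - (48q_J). Setting ∂π_J/∂q_J = 0: 425 - 4q_J - 2(q_T) = 0.
Talus's profit: π_T = (473 - 2Q)q_T - (114q_T). Setting ∂π_T/∂q_T = 0: 359 - 4q_T - 2(q_J) = 0.
Best responses: q_J = (425 - 2q_T)/4, q_T = (359 - 2q_J)/4.
Substituting one into the other gives q_J = 491/6 and q_T = 293/6.
Price P = 473 - 2·(392/3) = 635/3.
Juno's profit: (635/3 - 48)·(491/6) = 13393.3889.

13393.39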